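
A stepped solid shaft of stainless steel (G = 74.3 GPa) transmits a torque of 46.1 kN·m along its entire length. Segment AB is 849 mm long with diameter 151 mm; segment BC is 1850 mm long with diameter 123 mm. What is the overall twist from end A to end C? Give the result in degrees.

J_AB = π(0.151)⁴/32 = 5.10×10^-5 m⁴; J_BC = π(0.123)⁴/32 = 2.25×10^-5 m⁴.
θ = (T/G)·Σ L_i/J_i = (46100/74.3×10⁹)·(0.849/5.10×10^-5 + 1.85/2.25×10^-5) = 0.06140 rad.

3.52°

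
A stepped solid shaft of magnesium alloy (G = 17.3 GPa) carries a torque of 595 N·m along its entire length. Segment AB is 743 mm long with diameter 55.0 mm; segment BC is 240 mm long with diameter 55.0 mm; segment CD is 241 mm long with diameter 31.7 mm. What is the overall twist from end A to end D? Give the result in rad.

J_AB = π(0.0550)⁴/32 = 8.98×10^-7 m⁴; J_BC = π(0.0550)⁴/32 = 8.98×10^-7 m⁴; J_CD = π(0.0317)⁴/32 = 9.91×10^-8 m⁴.
θ = (T/G)·Σ L_i/J_i = (595.0/17.3×10⁹)·(0.743/8.98×10^-7 + 0.240/8.98×10^-7 + 0.241/9.91×10^-8) = 0.1212 rad.

0.121 rad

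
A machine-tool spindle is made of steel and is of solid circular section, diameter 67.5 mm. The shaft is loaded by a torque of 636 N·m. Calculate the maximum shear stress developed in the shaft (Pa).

J = πd⁴/32 = π(0.0675)⁴/32 = 2.038×10^-6 m⁴.
τ_max = T·r/J = 636.0 × 0.0338 / 2.038×10^-6 = 1.053×10^7 Pa.

1.05e7 Pa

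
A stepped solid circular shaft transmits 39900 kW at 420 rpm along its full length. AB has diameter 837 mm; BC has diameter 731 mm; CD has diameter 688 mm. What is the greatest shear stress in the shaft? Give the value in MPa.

ω = 2π·420/60 = 43.98 rad/s, so T = P/ω = 39900×10³ / 43.98 = 907200 N·m.
Under the same torque, τ_max = 16T/(πd³) is largest where d is smallest — segment CD (d = 688 mm).
τ_max = 16·907200/(π·(0.688)³) = 1.419×10^7 Pa.

14.2 MPa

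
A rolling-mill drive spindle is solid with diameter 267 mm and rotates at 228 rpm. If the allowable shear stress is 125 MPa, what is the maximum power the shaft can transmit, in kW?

J = πd⁴/32 = π(0.267)⁴/32 = 4.989×10^-4 m⁴.
T_max = τ_allow·J/r = 1.25×10^8 × 4.989×10^-4 / 0.134 = 467200 N·m.
ω = 2π·228/60 = 23.88 rad/s, so P_max = T_max·ω = 1.115×10^7 W.

11200 kW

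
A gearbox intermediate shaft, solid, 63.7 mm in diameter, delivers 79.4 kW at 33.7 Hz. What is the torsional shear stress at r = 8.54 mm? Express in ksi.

ω = 2π·33.7 = 211.7 rad/s, so T = P/ω = 79.4×10³ / 211.7 = 375.0 N·m.
J = πd⁴/32 = π(0.0637)⁴/32 = 1.616×10^-6 m⁴.
Shear stress varies linearly with radius: τ = T·r/J = 375.0 × 0.00854 / 1.616×10^-6 = 1.981×10^6 Pa.

0.287 ksi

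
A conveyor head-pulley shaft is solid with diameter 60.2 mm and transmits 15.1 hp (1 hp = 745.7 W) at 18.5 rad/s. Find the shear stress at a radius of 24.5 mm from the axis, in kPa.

ω = 18.5 rad/s, so T = P/ω = 15.1×745.7 / 18.50 = 608.7 N·m.
J = πd⁴/32 = π(0.0602)⁴/32 = 1.289×10^-6 m⁴.
Shear stress varies linearly with radius: τ = T·r/J = 608.7 × 0.0245 / 1.289×10^-6 = 1.157×10^7 Pa.

11600 kPa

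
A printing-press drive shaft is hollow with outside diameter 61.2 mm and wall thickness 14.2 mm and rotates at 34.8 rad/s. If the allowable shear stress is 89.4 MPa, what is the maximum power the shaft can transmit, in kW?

128 kW

J = π(d_o⁴ − d_i⁴)/32 = π(0.0612⁴ − 0.0328⁴)/32 = 1.264×10^-6 m⁴.
T_max = τ_allow·J/r = 8.94×10^7 × 1.264×10^-6 / 0.0306 = 3692 N·m.
ω = 34.8 rad/s, so P_max = T_max·ω = 1.285×10^5 W.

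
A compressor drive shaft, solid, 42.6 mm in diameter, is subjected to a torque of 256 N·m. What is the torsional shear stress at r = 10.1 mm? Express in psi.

J = πd⁴/32 = π(0.0426)⁴/32 = 3.233×10^-7 m⁴.
Shear stress varies linearly with radius: τ = T·r/J = 256.0 × 0.0101 / 3.233×10^-7 = 7.997×10^6 Pa.

1160 psi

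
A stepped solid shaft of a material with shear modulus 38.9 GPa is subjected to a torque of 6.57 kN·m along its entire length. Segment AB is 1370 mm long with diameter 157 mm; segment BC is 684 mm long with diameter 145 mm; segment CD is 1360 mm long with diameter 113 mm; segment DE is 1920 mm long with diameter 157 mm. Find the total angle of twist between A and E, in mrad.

J_AB = π(0.157)⁴/32 = 5.96×10^-5 m⁴; J_BC = π(0.145)⁴/32 = 4.34×10^-5 m⁴; J_CD = π(0.113)⁴/32 = 1.60×10^-5 m⁴; J_DE = π(0.157)⁴/32 = 5.96×10^-5 m⁴.
θ = (T/G)·Σ L_i/J_i = (6570/38.9×10⁹)·(1.37/5.96×10^-5 + 0.684/4.34×10^-5 + 1.36/1.60×10^-5 + 1.92/5.96×10^-5) = 0.02633 rad.

26.3 mrad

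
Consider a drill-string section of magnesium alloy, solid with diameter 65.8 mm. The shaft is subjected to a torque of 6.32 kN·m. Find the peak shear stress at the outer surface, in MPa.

113 MPa

J = πd⁴/32 = π(0.0658)⁴/32 = 1.840×10^-6 m⁴.
τ_max = T·r/J = 6320 × 0.0329 / 1.840×10^-6 = 1.130×10^8 Pa.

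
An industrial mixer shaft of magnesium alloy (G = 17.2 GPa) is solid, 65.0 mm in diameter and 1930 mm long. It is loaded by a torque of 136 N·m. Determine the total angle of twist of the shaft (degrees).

0.499°

J = πd⁴/32 = π(0.0650)⁴/32 = 1.752×10^-6 m⁴.
θ = T·L/(G·J) = 136.0 × 1.93 / (17.2×10⁹ × 1.752×10^-6) = 8.708×10^-3 rad.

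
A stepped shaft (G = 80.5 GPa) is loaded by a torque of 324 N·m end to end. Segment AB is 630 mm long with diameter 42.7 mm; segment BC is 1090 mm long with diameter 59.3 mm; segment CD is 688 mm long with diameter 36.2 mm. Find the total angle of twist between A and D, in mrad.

27.8 mrad

J_AB = π(0.0427)⁴/32 = 3.26×10^-7 m⁴; J_BC = π(0.0593)⁴/32 = 1.21×10^-6 m⁴; J_CD = π(0.0362)⁴/32 = 1.69×10^-7 m⁴.
θ = (T/G)·Σ L_i/J_i = (324.0/80.5×10⁹)·(0.630/3.26×10^-7 + 1.09/1.21×10^-6 + 0.688/1.69×10^-7) = 0.02781 rad.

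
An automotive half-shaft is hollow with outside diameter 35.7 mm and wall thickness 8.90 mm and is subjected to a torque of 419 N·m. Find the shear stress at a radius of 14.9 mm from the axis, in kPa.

41800 kPa

J = π(d_o⁴ − d_i⁴)/32 = π(0.0357⁴ − 0.0179⁴)/32 = 1.494×10^-7 m⁴.
Shear stress varies linearly with radius: τ = T·r/J = 419.0 × 0.0149 / 1.494×10^-7 = 4.179×10^7 Pa.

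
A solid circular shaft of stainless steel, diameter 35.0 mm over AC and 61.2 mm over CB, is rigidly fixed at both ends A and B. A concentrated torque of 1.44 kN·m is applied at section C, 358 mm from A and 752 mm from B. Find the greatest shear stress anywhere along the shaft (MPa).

31.4 MPa

Compatibility: T_A·a/J_AC = T_B·b/J_CB with T_A + T_B = T₀.
J_AC = 1.47×10^-7 m⁴, J_CB = 1.38×10^-6 m⁴, so T_A = T₀·(J_AC/a)/((J_AC/a)+(J_CB/b)) = 264.2 N·m, T_B = 1176 N·m.
τ in each portion: τ_AC = 3.14×10^7 Pa, τ_CB = 2.61×10^7 Pa; maximum is in AC.
τ_max = T_AC·r/J = 264.2·0.0175/1.47×10^-7 = 3.138×10^7 Pa.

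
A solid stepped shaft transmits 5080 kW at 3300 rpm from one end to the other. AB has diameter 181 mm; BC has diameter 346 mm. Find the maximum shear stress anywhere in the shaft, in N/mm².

ω = 2π·3300/60 = 345.6 rad/s, so T = P/ω = 5080×10³ / 345.6 = 14700 N·m.
Under the same torque, τ_max = 16T/(πd³) is largest where d is smallest — segment AB (d = 181 mm).
τ_max = 16·14700/(π·(0.181)³) = 1.263×10^7 Pa.

12.6 N/mm²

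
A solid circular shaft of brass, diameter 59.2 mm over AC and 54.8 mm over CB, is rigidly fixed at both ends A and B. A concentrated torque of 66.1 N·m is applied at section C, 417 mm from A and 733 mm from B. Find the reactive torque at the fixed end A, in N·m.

46.6 N·m

Compatibility: T_A·a/J_AC = T_B·b/J_CB with T_A + T_B = T₀.
J_AC = 1.21×10^-6 m⁴, J_CB = 8.85×10^-7 m⁴, so T_A = T₀·(J_AC/a)/((J_AC/a)+(J_CB/b)) = 46.62 N·m, T_B = 19.48 N·m.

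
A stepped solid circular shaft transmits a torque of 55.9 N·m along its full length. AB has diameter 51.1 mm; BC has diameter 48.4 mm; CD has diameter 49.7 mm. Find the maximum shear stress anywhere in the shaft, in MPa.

2.51 MPa

Under the same torque, τ_max = 16T/(πd³) is largest where d is smallest — segment BC (d = 48.4 mm).
τ_max = 16·55.90/(π·(0.0484)³) = 2.511×10^6 Pa.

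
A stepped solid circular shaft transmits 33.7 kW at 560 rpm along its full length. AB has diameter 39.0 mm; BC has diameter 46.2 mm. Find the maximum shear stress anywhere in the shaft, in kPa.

49300 kPa

ω = 2π·560/60 = 58.64 rad/s, so T = P/ω = 33.7×10³ / 58.64 = 574.7 N·m.
Under the same torque, τ_max = 16T/(πd³) is largest where d is smallest — segment AB (d = 39.0 mm).
τ_max = 16·574.7/(π·(0.0390)³) = 4.934×10^7 Pa.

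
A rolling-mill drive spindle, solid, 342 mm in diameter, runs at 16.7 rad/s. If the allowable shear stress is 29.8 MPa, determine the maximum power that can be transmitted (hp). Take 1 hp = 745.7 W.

5240 hp

J = πd⁴/32 = π(0.342)⁴/32 = 1.343×10^-3 m⁴.
T_max = τ_allow·J/r = 2.98×10^7 × 1.343×10^-3 / 0.171 = 234100 N·m.
ω = 16.7 rad/s, so P_max = T_max·ω = 3.909×10^6 W.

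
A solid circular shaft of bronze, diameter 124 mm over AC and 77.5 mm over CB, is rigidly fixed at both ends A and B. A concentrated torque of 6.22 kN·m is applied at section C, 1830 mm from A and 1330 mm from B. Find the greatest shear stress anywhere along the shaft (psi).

1990 psi

Compatibility: T_A·a/J_AC = T_B·b/J_CB with T_A + T_B = T₀.
J_AC = 2.32×10^-5 m⁴, J_CB = 3.54×10^-6 m⁴, so T_A = T₀·(J_AC/a)/((J_AC/a)+(J_CB/b)) = 5141 N·m, T_B = 1079 N·m.
τ in each portion: τ_AC = 1.37×10^7 Pa, τ_CB = 1.18×10^7 Pa; maximum is in AC.
τ_max = T_AC·r/J = 5141·0.0620/2.32×10^-5 = 1.373×10^7 Pa.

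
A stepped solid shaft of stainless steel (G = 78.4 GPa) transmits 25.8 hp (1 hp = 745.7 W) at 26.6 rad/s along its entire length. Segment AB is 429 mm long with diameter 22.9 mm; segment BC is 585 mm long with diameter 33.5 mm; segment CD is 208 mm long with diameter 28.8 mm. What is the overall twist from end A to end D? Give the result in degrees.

ω = 26.6 rad/s, so T = P/ω = 25.8×745.7 / 26.60 = 723.3 N·m.
J_AB = π(0.0229)⁴/32 = 2.70×10^-8 m⁴; J_BC = π(0.0335)⁴/32 = 1.24×10^-7 m⁴; J_CD = π(0.0288)⁴/32 = 6.75×10^-8 m⁴.
θ = (T/G)·Σ L_i/J_i = (723.3/78.4×10⁹)·(0.429/2.70×10^-8 + 0.585/1.24×10^-7 + 0.208/6.75×10^-8) = 0.2186 rad.

12.5°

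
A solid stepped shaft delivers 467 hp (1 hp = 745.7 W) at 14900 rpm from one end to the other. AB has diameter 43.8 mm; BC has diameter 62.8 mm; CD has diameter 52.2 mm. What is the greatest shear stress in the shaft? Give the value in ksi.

1.96 ksi

ω = 2π·14900/60 = 1560 rad/s, so T = P/ω = 467×745.7 / 1560 = 223.2 N·m.
Under the same torque, τ_max = 16T/(πd³) is largest where d is smallest — segment AB (d = 43.8 mm).
τ_max = 16·223.2/(π·(0.0438)³) = 1.353×10^7 Pa.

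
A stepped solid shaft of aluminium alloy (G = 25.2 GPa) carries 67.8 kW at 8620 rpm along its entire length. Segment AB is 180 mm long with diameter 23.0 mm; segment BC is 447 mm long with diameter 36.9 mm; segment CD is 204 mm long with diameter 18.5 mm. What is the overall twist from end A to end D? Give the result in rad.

ω = 2π·8620/60 = 902.7 rad/s, so T = P/ω = 67.8×10³ / 902.7 = 75.11 N·m.
J_AB = π(0.0230)⁴/32 = 2.75×10^-8 m⁴; J_BC = π(0.0369)⁴/32 = 1.82×10^-7 m⁴; J_CD = π(0.0185)⁴/32 = 1.15×10^-8 m⁴.
θ = (T/G)·Σ L_i/J_i = (75.11/25.2×10⁹)·(0.180/2.75×10^-8 + 0.447/1.82×10^-7 + 0.204/1.15×10^-8) = 0.07972 rad.

0.0797 rad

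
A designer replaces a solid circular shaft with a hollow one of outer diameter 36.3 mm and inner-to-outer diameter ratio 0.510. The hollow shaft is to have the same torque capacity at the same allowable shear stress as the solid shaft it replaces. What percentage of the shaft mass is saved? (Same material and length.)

22.5 %

Equal τ_max and T ⇒ the solid shaft needs d_s³ = d_o³(1−k⁴), so d_s = 36.3·(1−0.510⁴)^(1/3) = 35.46 mm.
Area ratio A_h/A_s = d_o²(1−k²)/d_s² = (1−k²)/(1−k⁴)^(2/3) = 0.7753.
Mass saving = 1 − 0.7753 = 22.5 %.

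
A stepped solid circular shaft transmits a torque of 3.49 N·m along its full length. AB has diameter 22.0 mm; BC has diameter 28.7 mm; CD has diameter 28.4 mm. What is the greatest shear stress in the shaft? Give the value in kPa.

1670 kPa

Under the same torque, τ_max = 16T/(πd³) is largest where d is smallest — segment AB (d = 22.0 mm).
τ_max = 16·3.490/(π·(0.0220)³) = 1.669×10^6 Pa.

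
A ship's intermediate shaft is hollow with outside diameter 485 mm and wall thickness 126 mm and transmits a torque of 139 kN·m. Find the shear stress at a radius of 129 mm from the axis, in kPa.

3490 kPa

J = π(d_o⁴ − d_i⁴)/32 = π(0.485⁴ − 0.233⁴)/32 = 5.143×10^-3 m⁴.
Shear stress varies linearly with radius: τ = T·r/J = 139000 × 0.129 / 5.143×10^-3 = 3.487×10^6 Pa.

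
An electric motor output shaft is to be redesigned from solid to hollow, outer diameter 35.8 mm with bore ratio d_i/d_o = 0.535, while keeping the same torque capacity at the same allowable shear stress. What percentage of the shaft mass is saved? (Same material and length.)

Equal τ_max and T ⇒ the solid shaft needs d_s³ = d_o³(1−k⁴), so d_s = 35.8·(1−0.535⁴)^(1/3) = 34.79 mm.
Area ratio A_h/A_s = d_o²(1−k²)/d_s² = (1−k²)/(1−k⁴)^(2/3) = 0.7556.
Mass saving = 1 − 0.7556 = 24.4 %.

24.4 %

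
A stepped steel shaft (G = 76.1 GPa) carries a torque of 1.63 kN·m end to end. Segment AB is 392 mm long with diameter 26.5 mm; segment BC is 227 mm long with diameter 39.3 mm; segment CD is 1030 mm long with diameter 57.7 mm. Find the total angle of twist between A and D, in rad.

J_AB = π(0.0265)⁴/32 = 4.84×10^-8 m⁴; J_BC = π(0.0393)⁴/32 = 2.34×10^-7 m⁴; J_CD = π(0.0577)⁴/32 = 1.09×10^-6 m⁴.
θ = (T/G)·Σ L_i/J_i = (1630/76.1×10⁹)·(0.392/4.84×10^-8 + 0.227/2.34×10^-7 + 1.03/1.09×10^-6) = 0.2145 rad.

0.214 rad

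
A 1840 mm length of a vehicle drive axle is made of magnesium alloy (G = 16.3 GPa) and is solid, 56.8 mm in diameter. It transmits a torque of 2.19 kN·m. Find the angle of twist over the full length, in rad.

J = πd⁴/32 = π(0.0568)⁴/32 = 1.022×10^-6 m⁴.
θ = T·L/(G·J) = 2190 × 1.84 / (16.3×10⁹ × 1.022×10^-6) = 0.2419 rad.

0.242 rad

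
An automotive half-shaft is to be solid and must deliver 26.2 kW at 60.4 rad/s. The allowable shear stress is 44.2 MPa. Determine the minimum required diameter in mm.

ω = 60.4 rad/s, so T = P/ω = 26.2×10³ / 60.40 = 433.8 N·m.
For a solid shaft τ_max = 16T/(πd³), so d = (16T/(π τ_allow))^(1/3) = (16·433.8/(π·4.42×10^7))^(1/3) = 0.03684 m.

36.8 mm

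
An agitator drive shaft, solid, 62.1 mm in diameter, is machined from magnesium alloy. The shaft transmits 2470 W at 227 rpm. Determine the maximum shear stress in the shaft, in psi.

320 psi

ω = 2π·227/60 = 23.77 rad/s, so T = P/ω = 2470 / 23.77 = 103.9 N·m.
J = πd⁴/32 = π(0.0621)⁴/32 = 1.460×10^-6 m⁴.
τ_max = T·r/J = 103.9 × 0.0311 / 1.460×10^-6 = 2.210×10^6 Pa.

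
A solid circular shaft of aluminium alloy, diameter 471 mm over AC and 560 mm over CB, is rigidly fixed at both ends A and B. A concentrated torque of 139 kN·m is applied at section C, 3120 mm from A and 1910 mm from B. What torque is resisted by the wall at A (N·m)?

Compatibility: T_A·a/J_AC = T_B·b/J_CB with T_A + T_B = T₀.
J_AC = 4.83×10^-3 m⁴, J_CB = 9.65×10^-3 m⁴, so T_A = T₀·(J_AC/a)/((J_AC/a)+(J_CB/b)) = 32600 N·m, T_B = 106400 N·m.

32600 N·m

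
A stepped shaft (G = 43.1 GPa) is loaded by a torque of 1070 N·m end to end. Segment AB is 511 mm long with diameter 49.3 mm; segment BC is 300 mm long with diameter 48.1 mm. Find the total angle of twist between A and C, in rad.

J_AB = π(0.0493)⁴/32 = 5.80×10^-7 m⁴; J_BC = π(0.0481)⁴/32 = 5.26×10^-7 m⁴.
θ = (T/G)·Σ L_i/J_i = (1070/43.1×10⁹)·(0.511/5.80×10^-7 + 0.300/5.26×10^-7) = 0.03605 rad.

0.0360 rad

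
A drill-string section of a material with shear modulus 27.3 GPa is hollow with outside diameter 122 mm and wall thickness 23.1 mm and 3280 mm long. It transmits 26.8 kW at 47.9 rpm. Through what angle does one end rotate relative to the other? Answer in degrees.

ω = 2π·47.9/60 = 5.016 rad/s, so T = P/ω = 26.8×10³ / 5.016 = 5343 N·m.
J = π(d_o⁴ − d_i⁴)/32 = π(0.122⁴ − 0.0758⁴)/32 = 1.851×10^-5 m⁴.
θ = T·L/(G·J) = 5343 × 3.28 / (27.3×10⁹ × 1.851×10^-5) = 0.03468 rad.

1.99°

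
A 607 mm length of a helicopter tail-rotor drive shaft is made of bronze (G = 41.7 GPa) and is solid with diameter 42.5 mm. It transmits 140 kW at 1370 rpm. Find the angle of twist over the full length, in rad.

0.0443 rad

ω = 2π·1370/60 = 143.5 rad/s, so T = P/ω = 140×10³ / 143.5 = 975.8 N·m.
J = πd⁴/32 = π(0.0425)⁴/32 = 3.203×10^-7 m⁴.
θ = T·L/(G·J) = 975.8 × 0.607 / (41.7×10⁹ × 3.203×10^-7) = 0.04435 rad.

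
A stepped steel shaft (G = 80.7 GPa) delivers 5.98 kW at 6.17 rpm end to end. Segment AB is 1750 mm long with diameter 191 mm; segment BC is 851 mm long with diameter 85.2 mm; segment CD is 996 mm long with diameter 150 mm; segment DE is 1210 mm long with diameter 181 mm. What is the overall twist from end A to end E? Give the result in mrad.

24.0 mrad

ω = 2π·6.17/60 = 0.6461 rad/s, so T = P/ω = 5.98×10³ / 0.6461 = 9255 N·m.
J_AB = π(0.191)⁴/32 = 1.31×10^-4 m⁴; J_BC = π(0.0852)⁴/32 = 5.17×10^-6 m⁴; J_CD = π(0.150)⁴/32 = 4.97×10^-5 m⁴; J_DE = π(0.181)⁴/32 = 1.05×10^-4 m⁴.
θ = (T/G)·Σ L_i/J_i = (9255/80.7×10⁹)·(1.75/1.31×10^-4 + 0.851/5.17×10^-6 + 0.996/4.97×10^-5 + 1.21/1.05×10^-4) = 0.02402 rad.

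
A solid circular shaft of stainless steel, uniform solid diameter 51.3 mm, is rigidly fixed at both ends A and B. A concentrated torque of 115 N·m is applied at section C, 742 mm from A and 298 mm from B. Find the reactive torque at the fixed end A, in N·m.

With uniform GJ and both ends fixed, compatibility θ_AC = θ_CB gives T_A·a = T_B·b, together with T_A + T_B = T₀.
T_A = T₀·b/(a+b) = 115.0·298/1040 = 32.95 N·m; T_B = 82.05 N·m.

33.0 N·m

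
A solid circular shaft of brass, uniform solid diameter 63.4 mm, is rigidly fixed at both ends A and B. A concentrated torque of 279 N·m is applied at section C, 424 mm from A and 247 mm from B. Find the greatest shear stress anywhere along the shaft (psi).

511 psi

With uniform GJ and both ends fixed, compatibility θ_AC = θ_CB gives T_A·a = T_B·b, together with T_A + T_B = T₀.
T_A = T₀·b/(a+b) = 279.0·247/671.0 = 102.7 N·m; T_B = 176.3 N·m.
τ in each portion: τ_AC = 2.05×10^6 Pa, τ_CB = 3.52×10^6 Pa; maximum is in CB.
τ_max = T_CB·r/J = 176.3·0.0317/1.59×10^-6 = 3.523×10^6 Pa.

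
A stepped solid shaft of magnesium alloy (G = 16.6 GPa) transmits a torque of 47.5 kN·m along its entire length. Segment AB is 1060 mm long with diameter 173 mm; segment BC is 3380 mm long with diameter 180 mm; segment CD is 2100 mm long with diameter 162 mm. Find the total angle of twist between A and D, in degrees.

12.4°

J_AB = π(0.173)⁴/32 = 8.79×10^-5 m⁴; J_BC = π(0.180)⁴/32 = 1.03×10^-4 m⁴; J_CD = π(0.162)⁴/32 = 6.76×10^-5 m⁴.
θ = (T/G)·Σ L_i/J_i = (47500/16.6×10⁹)·(1.06/8.79×10^-5 + 3.38/1.03×10^-4 + 2.10/6.76×10^-5) = 0.2172 rad.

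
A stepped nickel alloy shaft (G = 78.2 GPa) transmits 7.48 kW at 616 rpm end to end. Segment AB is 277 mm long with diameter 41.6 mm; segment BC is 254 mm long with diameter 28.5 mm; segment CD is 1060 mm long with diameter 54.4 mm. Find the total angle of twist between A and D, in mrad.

9.04 mrad

ω = 2π·616/60 = 64.51 rad/s, so T = P/ω = 7.48×10³ / 64.51 = 116.0 N·m.
J_AB = π(0.0416)⁴/32 = 2.94×10^-7 m⁴; J_BC = π(0.0285)⁴/32 = 6.48×10^-8 m⁴; J_CD = π(0.0544)⁴/32 = 8.60×10^-7 m⁴.
θ = (T/G)·Σ L_i/J_i = (116.0/78.2×10⁹)·(0.277/2.94×10^-7 + 0.254/6.48×10^-8 + 1.06/8.60×10^-7) = 9.040×10^-3 rad.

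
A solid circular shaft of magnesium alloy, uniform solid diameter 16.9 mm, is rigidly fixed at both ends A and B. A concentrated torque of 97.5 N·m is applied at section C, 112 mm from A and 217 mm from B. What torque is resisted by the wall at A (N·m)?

64.3 N·m

With uniform GJ and both ends fixed, compatibility θ_AC = θ_CB gives T_A·a = T_B·b, together with T_A + T_B = T₀.
T_A = T₀·b/(a+b) = 97.50·217/329.0 = 64.31 N·m; T_B = 33.19 N·m.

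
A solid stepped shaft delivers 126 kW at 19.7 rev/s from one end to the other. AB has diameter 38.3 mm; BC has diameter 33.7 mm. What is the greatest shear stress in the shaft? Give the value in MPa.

135 MPa

ω = 2π·19.7 = 123.8 rad/s, so T = P/ω = 126×10³ / 123.8 = 1018 N·m.
Under the same torque, τ_max = 16T/(πd³) is largest where d is smallest — segment BC (d = 33.7 mm).
τ_max = 16·1018/(π·(0.0337)³) = 1.355×10^8 Pa.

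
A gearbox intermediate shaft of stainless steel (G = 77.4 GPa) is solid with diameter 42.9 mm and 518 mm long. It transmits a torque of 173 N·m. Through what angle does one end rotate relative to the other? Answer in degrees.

J = πd⁴/32 = π(0.0429)⁴/32 = 3.325×10^-7 m⁴.
θ = T·L/(G·J) = 173.0 × 0.518 / (77.4×10⁹ × 3.325×10^-7) = 3.482×10^-3 rad.

0.199°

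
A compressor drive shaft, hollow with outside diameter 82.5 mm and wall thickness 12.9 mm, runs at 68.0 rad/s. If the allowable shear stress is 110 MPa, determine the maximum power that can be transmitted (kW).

641 kW

J = π(d_o⁴ − d_i⁴)/32 = π(0.0825⁴ − 0.0567⁴)/32 = 3.533×10^-6 m⁴.
T_max = τ_allow·J/r = 1.10×10^8 × 3.533×10^-6 / 0.0413 = 9422 N·m.
ω = 68.0 rad/s, so P_max = T_max·ω = 6.407×10^5 W.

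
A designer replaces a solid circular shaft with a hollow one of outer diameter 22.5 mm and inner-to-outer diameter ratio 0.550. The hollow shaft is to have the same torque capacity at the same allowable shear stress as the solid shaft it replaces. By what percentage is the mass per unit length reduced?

Equal τ_max and T ⇒ the solid shaft needs d_s³ = d_o³(1−k⁴), so d_s = 22.5·(1−0.550⁴)^(1/3) = 21.79 mm.
Area ratio A_h/A_s = d_o²(1−k²)/d_s² = (1−k²)/(1−k⁴)^(2/3) = 0.7436.
Mass saving = 1 − 0.7436 = 25.6 %.

25.6 %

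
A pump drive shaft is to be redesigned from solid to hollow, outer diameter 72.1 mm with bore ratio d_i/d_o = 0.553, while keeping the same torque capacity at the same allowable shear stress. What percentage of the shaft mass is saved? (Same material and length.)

25.9 %

Equal τ_max and T ⇒ the solid shaft needs d_s³ = d_o³(1−k⁴), so d_s = 72.1·(1−0.553⁴)^(1/3) = 69.78 mm.
Area ratio A_h/A_s = d_o²(1−k²)/d_s² = (1−k²)/(1−k⁴)^(2/3) = 0.7412.
Mass saving = 1 − 0.7412 = 25.9 %.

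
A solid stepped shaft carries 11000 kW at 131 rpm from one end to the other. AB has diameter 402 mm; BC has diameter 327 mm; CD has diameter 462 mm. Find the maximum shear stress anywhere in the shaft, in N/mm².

117 N/mm²

ω = 2π·131/60 = 13.72 rad/s, so T = P/ω = 11000×10³ / 13.72 = 801800 N·m.
Under the same torque, τ_max = 16T/(πd³) is largest where d is smallest — segment BC (d = 327 mm).
τ_max = 16·801800/(π·(0.327)³) = 1.168×10^8 Pa.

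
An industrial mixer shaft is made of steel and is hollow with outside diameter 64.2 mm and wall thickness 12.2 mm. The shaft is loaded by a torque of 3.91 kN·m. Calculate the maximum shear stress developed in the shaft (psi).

12800 psi

J = π(d_o⁴ − d_i⁴)/32 = π(0.0642⁴ − 0.0398⁴)/32 = 1.421×10^-6 m⁴.
τ_max = T·r/J = 3910 × 0.0321 / 1.421×10^-6 = 8.830×10^7 Pa.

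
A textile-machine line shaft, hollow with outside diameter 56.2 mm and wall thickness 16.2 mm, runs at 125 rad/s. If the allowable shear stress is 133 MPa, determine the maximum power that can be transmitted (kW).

561 kW

J = π(d_o⁴ − d_i⁴)/32 = π(0.0562⁴ − 0.0238⁴)/32 = 9.479×10^-7 m⁴.
T_max = τ_allow·J/r = 1.33×10^8 × 9.479×10^-7 / 0.0281 = 4486 N·m.
ω = 125 rad/s, so P_max = T_max·ω = 5.608×10^5 W.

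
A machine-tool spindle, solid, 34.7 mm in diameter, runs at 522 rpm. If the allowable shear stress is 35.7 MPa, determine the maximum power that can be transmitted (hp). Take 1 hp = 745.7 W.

J = πd⁴/32 = π(0.0347)⁴/32 = 1.423×10^-7 m⁴.
T_max = τ_allow·J/r = 3.57×10^7 × 1.423×10^-7 / 0.0174 = 292.9 N·m.
ω = 2π·522/60 = 54.66 rad/s, so P_max = T_max·ω = 1.601×10^4 W.

21.5 hp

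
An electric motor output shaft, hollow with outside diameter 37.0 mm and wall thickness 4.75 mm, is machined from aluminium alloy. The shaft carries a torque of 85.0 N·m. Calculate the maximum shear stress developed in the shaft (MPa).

J = π(d_o⁴ − d_i⁴)/32 = π(0.0370⁴ − 0.0275⁴)/32 = 1.278×10^-7 m⁴.
τ_max = T·r/J = 85.00 × 0.0185 / 1.278×10^-7 = 1.230×10^7 Pa.

12.3 MPa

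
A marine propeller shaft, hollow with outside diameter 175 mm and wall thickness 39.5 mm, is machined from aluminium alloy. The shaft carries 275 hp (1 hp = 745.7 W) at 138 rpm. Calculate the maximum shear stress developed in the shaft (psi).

ω = 2π·138/60 = 14.45 rad/s, so T = P/ω = 275×745.7 / 14.45 = 14190 N·m.
J = π(d_o⁴ − d_i⁴)/32 = π(0.175⁴ − 0.0960⁴)/32 = 8.374×10^-5 m⁴.
τ_max = T·r/J = 14190 × 0.0875 / 8.374×10^-5 = 1.483×10^7 Pa.

2150 psi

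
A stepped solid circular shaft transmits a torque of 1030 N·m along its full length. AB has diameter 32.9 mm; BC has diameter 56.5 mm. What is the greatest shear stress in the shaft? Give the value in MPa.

Under the same torque, τ_max = 16T/(πd³) is largest where d is smallest — segment AB (d = 32.9 mm).
τ_max = 16·1030/(π·(0.0329)³) = 1.473×10^8 Pa.

147 MPa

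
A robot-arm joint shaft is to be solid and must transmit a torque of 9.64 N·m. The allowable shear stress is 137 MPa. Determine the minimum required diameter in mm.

7.10 mm

For a solid shaft τ_max = 16T/(πd³), so d = (16T/(π τ_allow))^(1/3) = (16·9.640/(π·1.37×10^8))^(1/3) = 0.007103 m.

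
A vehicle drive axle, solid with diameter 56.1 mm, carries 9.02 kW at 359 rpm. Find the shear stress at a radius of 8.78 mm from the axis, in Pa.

2.17e6 Pa

ω = 2π·359/60 = 37.59 rad/s, so T = P/ω = 9.02×10³ / 37.59 = 239.9 N·m.
J = πd⁴/32 = π(0.0561)⁴/32 = 9.724×10^-7 m⁴.
Shear stress varies linearly with radius: τ = T·r/J = 239.9 × 0.00878 / 9.724×10^-7 = 2.166×10^6 Pa.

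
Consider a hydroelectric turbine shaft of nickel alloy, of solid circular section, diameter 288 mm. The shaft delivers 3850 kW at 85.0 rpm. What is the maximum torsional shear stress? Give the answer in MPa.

ω = 2π·85.0/60 = 8.901 rad/s, so T = P/ω = 3850×10³ / 8.901 = 432500 N·m.
J = πd⁴/32 = π(0.288)⁴/32 = 6.754×10^-4 m⁴.
τ_max = T·r/J = 432500 × 0.144 / 6.754×10^-4 = 9.222×10^7 Pa.

92.2 MPa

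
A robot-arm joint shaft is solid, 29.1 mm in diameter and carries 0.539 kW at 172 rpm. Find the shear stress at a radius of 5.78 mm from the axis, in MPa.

2.46 MPa

ω = 2π·172/60 = 18.01 rad/s, so T = P/ω = 0.539×10³ / 18.01 = 29.92 N·m.
J = πd⁴/32 = π(0.0291)⁴/32 = 7.040×10^-8 m⁴.
Shear stress varies linearly with radius: τ = T·r/J = 29.92 × 0.00578 / 7.040×10^-8 = 2.457×10^6 Pa.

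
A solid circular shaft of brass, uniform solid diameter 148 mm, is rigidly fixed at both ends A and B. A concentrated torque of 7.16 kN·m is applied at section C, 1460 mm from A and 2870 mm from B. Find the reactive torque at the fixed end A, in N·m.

With uniform GJ and both ends fixed, compatibility θ_AC = θ_CB gives T_A·a = T_B·b, together with T_A + T_B = T₀.
T_A = T₀·b/(a+b) = 7160·2870/4330 = 4746 N·m; T_B = 2414 N·m.

4750 N·m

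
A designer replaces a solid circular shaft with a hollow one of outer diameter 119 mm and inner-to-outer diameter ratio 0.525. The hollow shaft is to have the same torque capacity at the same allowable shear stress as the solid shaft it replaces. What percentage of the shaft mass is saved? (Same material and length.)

23.6 %

Equal τ_max and T ⇒ the solid shaft needs d_s³ = d_o³(1−k⁴), so d_s = 119·(1−0.525⁴)^(1/3) = 115.9 mm.
Area ratio A_h/A_s = d_o²(1−k²)/d_s² = (1−k²)/(1−k⁴)^(2/3) = 0.7636.
Mass saving = 1 − 0.7636 = 23.6 %.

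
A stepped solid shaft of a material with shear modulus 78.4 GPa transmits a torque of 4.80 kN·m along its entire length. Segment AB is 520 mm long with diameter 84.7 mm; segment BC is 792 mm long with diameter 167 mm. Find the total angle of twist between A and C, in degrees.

0.397°

J_AB = π(0.0847)⁴/32 = 5.05×10^-6 m⁴; J_BC = π(0.167)⁴/32 = 7.64×10^-5 m⁴.
θ = (T/G)·Σ L_i/J_i = (4800/78.4×10⁹)·(0.520/5.05×10^-6 + 0.792/7.64×10^-5) = 6.936×10^-3 rad.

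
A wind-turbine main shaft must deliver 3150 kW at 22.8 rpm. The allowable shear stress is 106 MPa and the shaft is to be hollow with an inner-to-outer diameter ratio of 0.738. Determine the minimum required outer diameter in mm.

ω = 2π·22.8/60 = 2.388 rad/s, so T = P/ω = 3150×10³ / 2.388 = 1.319e6 N·m.
For a hollow shaft with d_i/d_o = 0.738: τ_max = 16T/(π d_o³ (1−k⁴)), so d_o = [16T/(π τ_allow (1−k⁴))]^(1/3) = [16·1.319e6/(π·1.06×10^8·0.7034)]^(1/3) = 0.4483 m.

448 mm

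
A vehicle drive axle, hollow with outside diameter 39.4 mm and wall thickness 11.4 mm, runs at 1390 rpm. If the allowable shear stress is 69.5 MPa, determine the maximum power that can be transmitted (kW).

118 kW

J = π(d_o⁴ − d_i⁴)/32 = π(0.0394⁴ − 0.0166⁴)/32 = 2.291×10^-7 m⁴.
T_max = τ_allow·J/r = 6.95×10^7 × 2.291×10^-7 / 0.0197 = 808.3 N·m.
ω = 2π·1390/60 = 145.6 rad/s, so P_max = T_max·ω = 1.177×10^5 W.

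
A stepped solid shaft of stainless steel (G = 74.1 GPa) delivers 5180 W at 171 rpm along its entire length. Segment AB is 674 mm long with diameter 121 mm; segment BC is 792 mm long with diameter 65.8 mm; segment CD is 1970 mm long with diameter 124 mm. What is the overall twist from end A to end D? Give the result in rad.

ω = 2π·171/60 = 17.91 rad/s, so T = P/ω = 5180 / 17.91 = 289.3 N·m.
J_AB = π(0.121)⁴/32 = 2.10×10^-5 m⁴; J_BC = π(0.0658)⁴/32 = 1.84×10^-6 m⁴; J_CD = π(0.124)⁴/32 = 2.32×10^-5 m⁴.
θ = (T/G)·Σ L_i/J_i = (289.3/74.1×10⁹)·(0.674/2.10×10^-5 + 0.792/1.84×10^-6 + 1.97/2.32×10^-5) = 2.136×10^-3 rad.

0.00214 rad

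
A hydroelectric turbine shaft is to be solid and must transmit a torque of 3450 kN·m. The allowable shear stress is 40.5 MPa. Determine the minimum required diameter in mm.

For a solid shaft τ_max = 16T/(πd³), so d = (16T/(π τ_allow))^(1/3) = (16·3.450e6/(π·4.05×10^7))^(1/3) = 0.7570 m.

757 mm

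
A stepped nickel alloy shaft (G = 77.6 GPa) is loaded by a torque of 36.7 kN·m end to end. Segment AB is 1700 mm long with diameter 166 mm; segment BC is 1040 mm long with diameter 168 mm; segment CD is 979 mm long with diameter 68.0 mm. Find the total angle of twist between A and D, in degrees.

13.6°

J_AB = π(0.166)⁴/32 = 7.45×10^-5 m⁴; J_BC = π(0.168)⁴/32 = 7.82×10^-5 m⁴; J_CD = π(0.0680)⁴/32 = 2.10×10^-6 m⁴.
θ = (T/G)·Σ L_i/J_i = (36700/77.6×10⁹)·(1.70/7.45×10^-5 + 1.04/7.82×10^-5 + 0.979/2.10×10^-6) = 0.2376 rad.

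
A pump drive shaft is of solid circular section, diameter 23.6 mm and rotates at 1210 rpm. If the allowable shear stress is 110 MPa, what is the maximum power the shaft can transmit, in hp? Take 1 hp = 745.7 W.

48.2 hp

J = πd⁴/32 = π(0.0236)⁴/32 = 3.045×10^-8 m⁴.
T_max = τ_allow·J/r = 1.10×10^8 × 3.045×10^-8 / 0.0118 = 283.9 N·m.
ω = 2π·1210/60 = 126.7 rad/s, so P_max = T_max·ω = 3.597×10^4 W.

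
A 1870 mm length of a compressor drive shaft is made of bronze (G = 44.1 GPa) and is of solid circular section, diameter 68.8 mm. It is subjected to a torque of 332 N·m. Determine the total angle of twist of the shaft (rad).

J = πd⁴/32 = π(0.0688)⁴/32 = 2.200×10^-6 m⁴.
θ = T·L/(G·J) = 332.0 × 1.87 / (44.1×10⁹ × 2.200×10^-6) = 6.400×10^-3 rad.

0.00640 rad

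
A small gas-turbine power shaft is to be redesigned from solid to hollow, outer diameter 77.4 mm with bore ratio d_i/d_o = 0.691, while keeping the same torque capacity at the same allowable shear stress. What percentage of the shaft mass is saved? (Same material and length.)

Equal τ_max and T ⇒ the solid shaft needs d_s³ = d_o³(1−k⁴), so d_s = 77.4·(1−0.691⁴)^(1/3) = 71.00 mm.
Area ratio A_h/A_s = d_o²(1−k²)/d_s² = (1−k²)/(1−k⁴)^(2/3) = 0.6209.
Mass saving = 1 − 0.6209 = 37.9 %.

37.9 %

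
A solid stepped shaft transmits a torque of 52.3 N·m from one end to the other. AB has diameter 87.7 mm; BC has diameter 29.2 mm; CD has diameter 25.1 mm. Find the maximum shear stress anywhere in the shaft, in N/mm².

Under the same torque, τ_max = 16T/(πd³) is largest where d is smallest — segment CD (d = 25.1 mm).
τ_max = 16·52.30/(π·(0.0251)³) = 1.684×10^7 Pa.

16.8 N/mm²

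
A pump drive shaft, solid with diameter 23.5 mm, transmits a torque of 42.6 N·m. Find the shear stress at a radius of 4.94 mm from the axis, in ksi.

1.02 ksi

J = πd⁴/32 = π(0.0235)⁴/32 = 2.994×10^-8 m⁴.
Shear stress varies linearly with radius: τ = T·r/J = 42.60 × 0.00494 / 2.994×10^-8 = 7.029×10^6 Pa.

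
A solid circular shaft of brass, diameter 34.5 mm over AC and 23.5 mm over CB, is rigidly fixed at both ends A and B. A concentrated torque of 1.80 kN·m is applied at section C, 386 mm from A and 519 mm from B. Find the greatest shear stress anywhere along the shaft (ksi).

27.9 ksi

Compatibility: T_A·a/J_AC = T_B·b/J_CB with T_A + T_B = T₀.
J_AC = 1.39×10^-7 m⁴, J_CB = 2.99×10^-8 m⁴, so T_A = T₀·(J_AC/a)/((J_AC/a)+(J_CB/b)) = 1552 N·m, T_B = 248.4 N·m.
τ in each portion: τ_AC = 1.92×10^8 Pa, τ_CB = 9.75×10^7 Pa; maximum is in AC.
τ_max = T_AC·r/J = 1552·0.0173/1.39×10^-7 = 1.924×10^8 Pa.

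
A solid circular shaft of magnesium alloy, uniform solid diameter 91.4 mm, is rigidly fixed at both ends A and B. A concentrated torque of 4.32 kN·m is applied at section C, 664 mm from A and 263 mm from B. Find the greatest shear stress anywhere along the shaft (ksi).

2.99 ksi

With uniform GJ and both ends fixed, compatibility θ_AC = θ_CB gives T_A·a = T_B·b, together with T_A + T_B = T₀.
T_A = T₀·b/(a+b) = 4320·263/927.0 = 1226 N·m; T_B = 3094 N·m.
τ in each portion: τ_AC = 8.18×10^6 Pa, τ_CB = 2.06×10^7 Pa; maximum is in CB.
τ_max = T_CB·r/J = 3094·0.0457/6.85×10^-6 = 2.064×10^7 Pa.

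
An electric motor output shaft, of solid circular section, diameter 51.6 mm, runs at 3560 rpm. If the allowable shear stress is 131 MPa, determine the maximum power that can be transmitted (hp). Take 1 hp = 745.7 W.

J = πd⁴/32 = π(0.0516)⁴/32 = 6.960×10^-7 m⁴.
T_max = τ_allow·J/r = 1.31×10^8 × 6.960×10^-7 / 0.0258 = 3534 N·m.
ω = 2π·3560/60 = 372.8 rad/s, so P_max = T_max·ω = 1.317×10^6 W.

1770 hp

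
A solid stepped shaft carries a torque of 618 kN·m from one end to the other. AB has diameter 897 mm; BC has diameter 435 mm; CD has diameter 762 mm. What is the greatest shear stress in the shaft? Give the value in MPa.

38.2 MPa

Under the same torque, τ_max = 16T/(πd³) is largest where d is smallest — segment BC (d = 435 mm).
τ_max = 16·618000/(π·(0.435)³) = 3.824×10^7 Pa.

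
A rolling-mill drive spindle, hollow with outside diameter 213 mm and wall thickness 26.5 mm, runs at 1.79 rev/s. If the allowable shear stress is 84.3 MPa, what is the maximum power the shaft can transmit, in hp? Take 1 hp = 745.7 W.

1640 hp

J = π(d_o⁴ − d_i⁴)/32 = π(0.213⁴ − 0.160⁴)/32 = 1.377×10^-4 m⁴.
T_max = τ_allow·J/r = 8.43×10^7 × 1.377×10^-4 / 0.106 = 109000 N·m.
ω = 2π·1.79 = 11.25 rad/s, so P_max = T_max·ω = 1.226×10^6 W.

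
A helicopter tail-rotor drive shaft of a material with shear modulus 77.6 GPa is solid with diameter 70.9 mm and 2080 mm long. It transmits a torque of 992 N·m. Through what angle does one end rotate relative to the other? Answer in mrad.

10.7 mrad

J = πd⁴/32 = π(0.0709)⁴/32 = 2.481×10^-6 m⁴.
θ = T·L/(G·J) = 992.0 × 2.08 / (77.6×10⁹ × 2.481×10^-6) = 0.01072 rad.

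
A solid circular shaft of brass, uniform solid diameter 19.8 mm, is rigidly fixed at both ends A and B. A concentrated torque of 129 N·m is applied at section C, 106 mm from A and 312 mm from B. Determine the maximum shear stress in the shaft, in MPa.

With uniform GJ and both ends fixed, compatibility θ_AC = θ_CB gives T_A·a = T_B·b, together with T_A + T_B = T₀.
T_A = T₀·b/(a+b) = 129.0·312/418.0 = 96.29 N·m; T_B = 32.71 N·m.
τ in each portion: τ_AC = 6.32×10^7 Pa, τ_CB = 2.15×10^7 Pa; maximum is in AC.
τ_max = T_AC·r/J = 96.29·0.00990/1.51×10^-8 = 6.317×10^7 Pa.

63.2 MPa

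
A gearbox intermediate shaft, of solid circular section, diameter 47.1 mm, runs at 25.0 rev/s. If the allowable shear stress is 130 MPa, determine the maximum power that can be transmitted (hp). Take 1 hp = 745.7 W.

J = πd⁴/32 = π(0.0471)⁴/32 = 4.832×10^-7 m⁴.
T_max = τ_allow·J/r = 1.30×10^8 × 4.832×10^-7 / 0.0236 = 2667 N·m.
ω = 2π·25.0 = 157.1 rad/s, so P_max = T_max·ω = 4.189×10^5 W.

562 hp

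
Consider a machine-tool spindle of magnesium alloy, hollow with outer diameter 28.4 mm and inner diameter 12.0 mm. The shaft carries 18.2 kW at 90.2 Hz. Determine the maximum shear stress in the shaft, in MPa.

ω = 2π·90.2 = 566.7 rad/s, so T = P/ω = 18.2×10³ / 566.7 = 32.11 N·m.
J = π(d_o⁴ − d_i⁴)/32 = π(0.0284⁴ − 0.0120⁴)/32 = 6.183×10^-8 m⁴.
τ_max = T·r/J = 32.11 × 0.0142 / 6.183×10^-8 = 7.375×10^6 Pa.

7.38 MPa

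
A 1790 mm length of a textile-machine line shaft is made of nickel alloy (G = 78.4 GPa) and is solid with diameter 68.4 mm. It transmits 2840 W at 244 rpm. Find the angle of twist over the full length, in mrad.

1.18 mrad

ω = 2π·244/60 = 25.55 rad/s, so T = P/ω = 2840 / 25.55 = 111.1 N·m.
J = πd⁴/32 = π(0.0684)⁴/32 = 2.149×10^-6 m⁴.
θ = T·L/(G·J) = 111.1 × 1.79 / (78.4×10⁹ × 2.149×10^-6) = 1.181×10^-3 rad.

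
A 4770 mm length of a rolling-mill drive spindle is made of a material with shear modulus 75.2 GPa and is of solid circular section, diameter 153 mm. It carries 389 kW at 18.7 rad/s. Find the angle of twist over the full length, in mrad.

24.5 mrad

ω = 18.7 rad/s, so T = P/ω = 389×10³ / 18.70 = 20800 N·m.
J = πd⁴/32 = π(0.153)⁴/32 = 5.380×10^-5 m⁴.
θ = T·L/(G·J) = 20800 × 4.77 / (75.2×10⁹ × 5.380×10^-5) = 0.02453 rad.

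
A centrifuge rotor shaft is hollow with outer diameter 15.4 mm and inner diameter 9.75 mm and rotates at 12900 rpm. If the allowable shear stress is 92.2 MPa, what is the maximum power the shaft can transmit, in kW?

75.0 kW

J = π(d_o⁴ − d_i⁴)/32 = π(0.0154⁴ − 0.00975⁴)/32 = 4.635×10^-9 m⁴.
T_max = τ_allow·J/r = 9.22×10^7 × 4.635×10^-9 / 0.00770 = 55.50 N·m.
ω = 2π·12900/60 = 1351 rad/s, so P_max = T_max·ω = 7.497×10^4 W.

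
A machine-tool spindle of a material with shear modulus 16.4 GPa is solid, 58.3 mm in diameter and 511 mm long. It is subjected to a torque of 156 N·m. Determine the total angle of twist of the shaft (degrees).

0.246°

J = πd⁴/32 = π(0.0583)⁴/32 = 1.134×10^-6 m⁴.
θ = T·L/(G·J) = 156.0 × 0.511 / (16.4×10⁹ × 1.134×10^-6) = 4.286×10^-3 rad.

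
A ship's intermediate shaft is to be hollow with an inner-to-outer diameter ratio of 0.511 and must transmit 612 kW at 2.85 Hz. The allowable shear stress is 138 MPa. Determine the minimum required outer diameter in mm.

111 mm

ω = 2π·2.85 = 17.91 rad/s, so T = P/ω = 612×10³ / 17.91 = 34180 N·m.
For a hollow shaft with d_i/d_o = 0.511: τ_max = 16T/(π d_o³ (1−k⁴)), so d_o = [16T/(π τ_allow (1−k⁴))]^(1/3) = [16·34180/(π·1.38×10^8·0.9318)]^(1/3) = 0.1106 m.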